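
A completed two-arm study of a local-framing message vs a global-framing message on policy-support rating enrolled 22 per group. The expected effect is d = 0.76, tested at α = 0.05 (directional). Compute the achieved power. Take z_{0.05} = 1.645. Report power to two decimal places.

power ≈ 0.81

For two equal groups, power = Φ(d·√(n/2) − z_{α}).
d·√(n/2) = 0.76 × √(22/2) = 0.76 × 3.317 = 2.521.
z_β = 2.521 − 1.645 = 0.876.
Power = Φ(0.876) = 0.809.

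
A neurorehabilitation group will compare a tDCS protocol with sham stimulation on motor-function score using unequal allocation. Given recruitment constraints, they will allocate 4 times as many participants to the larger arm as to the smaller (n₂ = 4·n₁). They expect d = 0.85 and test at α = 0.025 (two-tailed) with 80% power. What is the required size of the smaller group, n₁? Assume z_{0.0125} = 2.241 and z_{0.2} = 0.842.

n₁ = 17

With allocation ratio k = n₂/n₁ = 4, Var(x̄₁−x̄₂) = σ²(1/n₁ + 1/(k·n₁)) = σ²·(k+1)/(k·n₁).
So n₁ = (1 + 1/k)·((z_{α/2} + z_β)/d)² = 1.250 × (3.083/0.85)².
n₁ = 1.250 × 13.16 = 16.4.
Round up: n₁ = 17, giving n₂ = 4 × 17 = 68.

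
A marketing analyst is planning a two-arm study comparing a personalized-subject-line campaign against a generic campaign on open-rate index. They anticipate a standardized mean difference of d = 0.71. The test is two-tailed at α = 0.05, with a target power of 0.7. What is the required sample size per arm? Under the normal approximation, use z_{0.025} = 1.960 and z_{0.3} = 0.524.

For two independent groups with equal n: n = 2·((z_{α/2} + z_β) / d)².
z_{α/2} + z_β = 1.960 + 0.524 = 2.484.
n = 2 × (2.484 / 0.71)² = 2 × 3.499² = 2 × 12.24 = 24.5.
Round up to the next whole participant.

n = 25 per group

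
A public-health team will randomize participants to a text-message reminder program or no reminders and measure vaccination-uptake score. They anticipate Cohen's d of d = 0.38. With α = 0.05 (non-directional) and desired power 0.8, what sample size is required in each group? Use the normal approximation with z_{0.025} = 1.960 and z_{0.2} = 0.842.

n = 109 per group

For two independent groups with equal n: n = 2·((z_{α/2} + z_β) / d)².
z_{α/2} + z_β = 1.960 + 0.842 = 2.802.
n = 2 × (2.802 / 0.38)² = 2 × 7.374² = 2 × 54.37 = 108.7.
Round up to the next whole participant.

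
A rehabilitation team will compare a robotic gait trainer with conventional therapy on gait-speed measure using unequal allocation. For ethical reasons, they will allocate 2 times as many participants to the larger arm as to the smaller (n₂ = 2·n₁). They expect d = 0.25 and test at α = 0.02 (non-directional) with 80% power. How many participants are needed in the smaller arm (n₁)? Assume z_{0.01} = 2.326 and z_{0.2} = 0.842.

With allocation ratio k = n₂/n₁ = 2, Var(x̄₁−x̄₂) = σ²(1/n₁ + 1/(k·n₁)) = σ²·(k+1)/(k·n₁).
So n₁ = (1 + 1/k)·((z_{α/2} + z_β)/d)² = 1.500 × (3.168/0.25)².
n₁ = 1.500 × 160.58 = 240.9.
Round up: n₁ = 241, giving n₂ = 2 × 241 = 482.

n₁ = 241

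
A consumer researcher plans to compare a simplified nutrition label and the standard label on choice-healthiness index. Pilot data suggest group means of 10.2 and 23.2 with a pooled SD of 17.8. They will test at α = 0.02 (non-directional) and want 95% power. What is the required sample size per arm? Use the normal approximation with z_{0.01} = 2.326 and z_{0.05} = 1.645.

Cohen's d = |M₁ − M₂| / SD_pooled = |10.2 − 23.2| / 17.8 = 13.0 / 17.8 = 0.730.
For two independent groups with equal n: n = 2·((z_{α/2} + z_β) / d)².
z_{α/2} + z_β = 2.326 + 1.645 = 3.971.
n = 2 × (3.971 / 0.730)² = 2 × 5.440² = 2 × 29.59 = 59.2.
Round up to the next whole participant.

n = 60 per group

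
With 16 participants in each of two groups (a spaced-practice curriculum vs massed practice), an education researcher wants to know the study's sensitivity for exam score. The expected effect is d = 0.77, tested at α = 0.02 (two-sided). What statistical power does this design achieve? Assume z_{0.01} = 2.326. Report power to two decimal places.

power ≈ 0.44

For two equal groups, power = Φ(d·√(n/2) − z_{α/2}).
d·√(n/2) = 0.77 × √(16/2) = 0.77 × 2.828 = 2.178.
z_β = 2.178 − 2.326 = -0.148.
Power = Φ(-0.148) = 0.441.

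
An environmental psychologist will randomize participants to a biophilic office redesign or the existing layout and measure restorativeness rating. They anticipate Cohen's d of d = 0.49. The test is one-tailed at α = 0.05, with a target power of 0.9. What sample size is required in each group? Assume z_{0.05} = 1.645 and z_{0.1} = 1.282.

n = 72 per group

For two independent groups with equal n: n = 2·((z_{α} + z_β) / d)².
z_{α} + z_β = 1.645 + 1.282 = 2.927.
n = 2 × (2.927 / 0.49)² = 2 × 5.973² = 2 × 35.68 = 71.4.
Round up to the next whole participant.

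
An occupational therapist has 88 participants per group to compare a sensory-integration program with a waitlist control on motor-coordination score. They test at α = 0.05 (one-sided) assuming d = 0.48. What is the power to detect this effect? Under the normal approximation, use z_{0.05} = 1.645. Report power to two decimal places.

For two equal groups, power = Φ(d·√(n/2) − z_{α}).
d·√(n/2) = 0.48 × √(88/2) = 0.48 × 6.633 = 3.184.
z_β = 3.184 − 1.645 = 1.539.
Power = Φ(1.539) = 0.938.

power ≈ 0.94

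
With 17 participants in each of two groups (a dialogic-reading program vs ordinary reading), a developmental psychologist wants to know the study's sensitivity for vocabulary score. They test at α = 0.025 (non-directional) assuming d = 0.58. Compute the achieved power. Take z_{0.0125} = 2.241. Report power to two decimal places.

power ≈ 0.29

For two equal groups, power = Φ(d·√(n/2) − z_{α/2}).
d·√(n/2) = 0.58 × √(17/2) = 0.58 × 2.915 = 1.691.
z_β = 1.691 − 2.241 = -0.550.
Power = Φ(-0.550) = 0.291.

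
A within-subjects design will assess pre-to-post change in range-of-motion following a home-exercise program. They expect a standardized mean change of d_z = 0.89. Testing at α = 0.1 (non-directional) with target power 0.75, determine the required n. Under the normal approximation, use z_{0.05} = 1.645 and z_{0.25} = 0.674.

For a paired (one-sample on differences) test: n = ((z_{α/2} + z_β) / d)².
z_{α/2} + z_β = 1.645 + 0.674 = 2.319.
n = (2.319 / 0.89)² = 2.606² = 6.79.
Round up.

n = 7 pairs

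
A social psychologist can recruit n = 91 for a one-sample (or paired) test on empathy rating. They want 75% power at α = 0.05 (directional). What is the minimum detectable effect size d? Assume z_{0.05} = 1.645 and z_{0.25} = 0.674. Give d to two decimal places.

For a single sample (or paired design) of n = 91: d_min = (z_{α} + z_β)/√n.
z-sum = 1.645 + 0.674 = 2.319.
d_min = 2.319 / √91 = 2.319 / 9.539 = 0.243.

d_min ≈ 0.24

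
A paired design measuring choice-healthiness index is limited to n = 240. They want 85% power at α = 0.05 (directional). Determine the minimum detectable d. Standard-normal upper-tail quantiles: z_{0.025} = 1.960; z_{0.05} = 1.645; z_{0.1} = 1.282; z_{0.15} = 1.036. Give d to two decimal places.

d_min ≈ 0.17

For a single sample (or paired design) of n = 240: d_min = (z_{α} + z_β)/√n.
z-sum = 1.645 + 1.036 = 2.681.
d_min = 2.681 / √240 = 2.681 / 15.492 = 0.173.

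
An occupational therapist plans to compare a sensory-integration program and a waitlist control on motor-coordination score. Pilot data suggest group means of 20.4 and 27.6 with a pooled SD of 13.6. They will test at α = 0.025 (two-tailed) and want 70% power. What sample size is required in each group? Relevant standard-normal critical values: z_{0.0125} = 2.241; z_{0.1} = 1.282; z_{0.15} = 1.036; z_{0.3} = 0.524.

n = 55 per group

Cohen's d = |M₁ − M₂| / SD_pooled = |20.4 − 27.6| / 13.6 = 7.2 / 13.6 = 0.529.
For two independent groups with equal n: n = 2·((z_{α/2} + z_β) / d)².
z_{α/2} + z_β = 2.241 + 0.524 = 2.765.
n = 2 × (2.765 / 0.529)² = 2 × 5.227² = 2 × 27.32 = 54.6.
Round up to the next whole participant.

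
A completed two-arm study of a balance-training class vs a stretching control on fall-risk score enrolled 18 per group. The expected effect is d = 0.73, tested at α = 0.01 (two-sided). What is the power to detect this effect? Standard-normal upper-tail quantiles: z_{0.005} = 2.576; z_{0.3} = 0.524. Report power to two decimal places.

For two equal groups, power = Φ(d·√(n/2) − z_{α/2}).
d·√(n/2) = 0.73 × √(18/2) = 0.73 × 3.000 = 2.190.
z_β = 2.190 − 2.576 = -0.386.
Power = Φ(-0.386) = 0.350.

power ≈ 0.35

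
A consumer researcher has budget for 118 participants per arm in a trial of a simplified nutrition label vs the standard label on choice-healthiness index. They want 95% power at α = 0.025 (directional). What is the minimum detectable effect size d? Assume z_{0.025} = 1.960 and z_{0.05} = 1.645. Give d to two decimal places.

For two independent groups of n = 118 each: d_min = (z_{α} + z_β)·√(2/n).
z-sum = 1.960 + 1.645 = 3.605.
d_min = 3.605 × √(2/118) = 3.605 × 0.1302 = 0.469.

d_min ≈ 0.47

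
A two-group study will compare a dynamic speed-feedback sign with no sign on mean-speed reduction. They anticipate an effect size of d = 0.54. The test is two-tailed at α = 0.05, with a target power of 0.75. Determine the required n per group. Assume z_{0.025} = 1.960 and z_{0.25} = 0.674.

For two independent groups with equal n: n = 2·((z_{α/2} + z_β) / d)².
z_{α/2} + z_β = 1.960 + 0.674 = 2.634.
n = 2 × (2.634 / 0.54)² = 2 × 4.878² = 2 × 23.79 = 47.6.
Round up to the next whole participant.

n = 48 per group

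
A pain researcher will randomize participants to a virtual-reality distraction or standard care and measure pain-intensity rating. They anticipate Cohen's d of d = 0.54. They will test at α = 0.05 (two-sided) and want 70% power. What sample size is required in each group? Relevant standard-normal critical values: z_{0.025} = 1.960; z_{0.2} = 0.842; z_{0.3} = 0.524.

For two independent groups with equal n: n = 2·((z_{α/2} + z_β) / d)².
z_{α/2} + z_β = 1.960 + 0.524 = 2.484.
n = 2 × (2.484 / 0.54)² = 2 × 4.600² = 2 × 21.16 = 42.3.
Round up to the next whole participant.

n = 43 per group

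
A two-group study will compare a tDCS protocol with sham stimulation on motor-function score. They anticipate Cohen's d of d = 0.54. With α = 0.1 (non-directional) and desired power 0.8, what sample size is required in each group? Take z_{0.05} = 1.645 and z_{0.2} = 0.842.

n = 43 per group

For two independent groups with equal n: n = 2·((z_{α/2} + z_β) / d)².
z_{α/2} + z_β = 1.645 + 0.842 = 2.487.
n = 2 × (2.487 / 0.54)² = 2 × 4.606² = 2 × 21.21 = 42.4.
Round up to the next whole participant.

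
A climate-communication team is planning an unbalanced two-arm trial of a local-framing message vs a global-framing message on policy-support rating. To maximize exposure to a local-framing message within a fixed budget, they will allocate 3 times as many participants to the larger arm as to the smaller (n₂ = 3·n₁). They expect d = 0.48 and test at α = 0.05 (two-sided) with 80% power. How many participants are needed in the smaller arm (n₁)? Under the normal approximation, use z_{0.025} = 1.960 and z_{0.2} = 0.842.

n₁ = 46

With allocation ratio k = n₂/n₁ = 3, Var(x̄₁−x̄₂) = σ²(1/n₁ + 1/(k·n₁)) = σ²·(k+1)/(k·n₁).
So n₁ = (1 + 1/k)·((z_{α/2} + z_β)/d)² = 1.333 × (2.802/0.48)².
n₁ = 1.333 × 34.08 = 45.4.
Round up: n₁ = 46, giving n₂ = 3 × 46 = 138.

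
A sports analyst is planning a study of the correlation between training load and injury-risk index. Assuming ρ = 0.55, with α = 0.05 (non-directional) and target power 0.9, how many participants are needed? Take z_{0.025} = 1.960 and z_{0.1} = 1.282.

Fisher's z: C = ½·ln((1+r)/(1−r)) = ½·ln(3.4444) = 0.6184.
n = ((z_{α/2} + z_β)/C)² + 3.
(1.960 + 1.282) / 0.6184 = 3.242 / 0.6184 = 5.243.
n = 5.243² + 3 = 27.48 + 3 = 30.5.
Round up.

n = 31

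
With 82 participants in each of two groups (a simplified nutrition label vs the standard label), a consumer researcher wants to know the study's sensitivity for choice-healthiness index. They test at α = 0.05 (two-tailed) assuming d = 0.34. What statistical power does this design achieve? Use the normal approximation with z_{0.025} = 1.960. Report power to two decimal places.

power ≈ 0.59

For two equal groups, power = Φ(d·√(n/2) − z_{α/2}).
d·√(n/2) = 0.34 × √(82/2) = 0.34 × 6.403 = 2.177.
z_β = 2.177 − 1.960 = 0.217.
Power = Φ(0.217) = 0.586.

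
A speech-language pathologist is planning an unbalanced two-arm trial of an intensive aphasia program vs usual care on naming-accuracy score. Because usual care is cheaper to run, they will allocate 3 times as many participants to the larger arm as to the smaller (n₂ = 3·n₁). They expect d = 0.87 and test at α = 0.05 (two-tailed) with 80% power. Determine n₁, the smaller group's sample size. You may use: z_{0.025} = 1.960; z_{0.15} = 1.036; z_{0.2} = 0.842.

n₁ = 14

With allocation ratio k = n₂/n₁ = 3, Var(x̄₁−x̄₂) = σ²(1/n₁ + 1/(k·n₁)) = σ²·(k+1)/(k·n₁).
So n₁ = (1 + 1/k)·((z_{α/2} + z_β)/d)² = 1.333 × (2.802/0.87)².
n₁ = 1.333 × 10.37 = 13.8.
Round up: n₁ = 14, giving n₂ = 3 × 14 = 42.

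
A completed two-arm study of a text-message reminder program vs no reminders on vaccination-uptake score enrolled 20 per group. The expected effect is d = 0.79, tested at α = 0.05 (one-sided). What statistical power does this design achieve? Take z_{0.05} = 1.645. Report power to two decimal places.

For two equal groups, power = Φ(d·√(n/2) − z_{α}).
d·√(n/2) = 0.79 × √(20/2) = 0.79 × 3.162 = 2.498.
z_β = 2.498 − 1.645 = 0.853.
Power = Φ(0.853) = 0.803.

power ≈ 0.80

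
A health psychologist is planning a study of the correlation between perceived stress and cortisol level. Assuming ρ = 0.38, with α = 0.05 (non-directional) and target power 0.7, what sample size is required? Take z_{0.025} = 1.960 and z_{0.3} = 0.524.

n = 42

Fisher's z: C = ½·ln((1+r)/(1−r)) = ½·ln(2.2258) = 0.4001.
n = ((z_{α/2} + z_β)/C)² + 3.
(1.960 + 0.524) / 0.4001 = 2.484 / 0.4001 = 6.208.
n = 6.208² + 3 = 38.54 + 3 = 41.5.
Round up.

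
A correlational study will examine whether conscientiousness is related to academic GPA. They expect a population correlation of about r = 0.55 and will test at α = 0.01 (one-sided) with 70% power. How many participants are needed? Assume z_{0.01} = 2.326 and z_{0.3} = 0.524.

n = 25

Fisher's z: C = ½·ln((1+r)/(1−r)) = ½·ln(3.4444) = 0.6184.
n = ((z_{α} + z_β)/C)² + 3.
(2.326 + 0.524) / 0.6184 = 2.850 / 0.6184 = 4.609.
n = 4.609² + 3 = 21.24 + 3 = 24.2.
Round up.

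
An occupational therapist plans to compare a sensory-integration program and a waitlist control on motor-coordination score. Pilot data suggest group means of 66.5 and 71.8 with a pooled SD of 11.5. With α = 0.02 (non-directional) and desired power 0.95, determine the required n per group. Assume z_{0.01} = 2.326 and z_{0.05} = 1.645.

n = 149 per group

Cohen's d = |M₁ − M₂| / SD_pooled = |66.5 − 71.8| / 11.5 = 5.3 / 11.5 = 0.461.
For two independent groups with equal n: n = 2·((z_{α/2} + z_β) / d)².
z_{α/2} + z_β = 2.326 + 1.645 = 3.971.
n = 2 × (3.971 / 0.461)² = 2 × 8.614² = 2 × 74.20 = 148.4.
Round up to the next whole participant.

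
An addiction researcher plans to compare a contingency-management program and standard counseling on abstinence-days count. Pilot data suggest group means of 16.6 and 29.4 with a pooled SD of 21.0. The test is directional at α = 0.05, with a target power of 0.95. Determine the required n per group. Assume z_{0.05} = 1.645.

Cohen's d = |M₁ − M₂| / SD_pooled = |16.6 − 29.4| / 21.0 = 12.8 / 21.0 = 0.610.
For two independent groups with equal n: n = 2·((z_{α} + z_β) / d)².
z_{α} + z_β = 1.645 + 1.645 = 3.290.
n = 2 × (3.290 / 0.610)² = 2 × 5.393² = 2 × 29.09 = 58.2.
Round up to the next whole participant.

n = 59 per group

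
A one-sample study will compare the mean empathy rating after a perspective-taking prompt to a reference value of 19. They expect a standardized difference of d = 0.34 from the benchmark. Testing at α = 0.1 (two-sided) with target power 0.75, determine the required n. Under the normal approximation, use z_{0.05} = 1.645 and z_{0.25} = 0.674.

For a one-sample test: n = ((z_{α/2} + z_β) / d)².
z_{α/2} + z_β = 1.645 + 0.674 = 2.319.
n = (2.319 / 0.34)² = 6.821² = 46.52.
Round up.

n = 47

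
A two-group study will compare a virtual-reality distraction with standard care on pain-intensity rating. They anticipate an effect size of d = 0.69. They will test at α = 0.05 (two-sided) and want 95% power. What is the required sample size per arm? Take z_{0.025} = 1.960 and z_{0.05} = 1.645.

For two independent groups with equal n: n = 2·((z_{α/2} + z_β) / d)².
z_{α/2} + z_β = 1.960 + 1.645 = 3.605.
n = 2 × (3.605 / 0.69)² = 2 × 5.225² = 2 × 27.30 = 54.6.
Round up to the next whole participant.

n = 55 per group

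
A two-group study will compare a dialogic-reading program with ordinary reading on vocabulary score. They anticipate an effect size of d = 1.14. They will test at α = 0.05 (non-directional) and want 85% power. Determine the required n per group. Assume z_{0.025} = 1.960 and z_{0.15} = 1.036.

n = 14 per group

For two independent groups with equal n: n = 2·((z_{α/2} + z_β) / d)².
z_{α/2} + z_β = 1.960 + 1.036 = 2.996.
n = 2 × (2.996 / 1.14)² = 2 × 2.628² = 2 × 6.91 = 13.8.
Round up to the next whole participant.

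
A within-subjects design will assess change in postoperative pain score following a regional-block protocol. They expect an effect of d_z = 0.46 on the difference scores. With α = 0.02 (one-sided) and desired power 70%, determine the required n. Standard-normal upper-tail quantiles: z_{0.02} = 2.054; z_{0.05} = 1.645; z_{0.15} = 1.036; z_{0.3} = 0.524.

n = 32 pairs

For a paired (one-sample on differences) test: n = ((z_{α} + z_β) / d)².
z_{α} + z_β = 2.054 + 0.524 = 2.578.
n = (2.578 / 0.46)² = 5.604² = 31.41.
Round up.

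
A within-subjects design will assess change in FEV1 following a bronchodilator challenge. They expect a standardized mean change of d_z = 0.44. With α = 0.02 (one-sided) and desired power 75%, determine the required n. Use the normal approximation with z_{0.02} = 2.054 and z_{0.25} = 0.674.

n = 39 pairs

For a paired (one-sample on differences) test: n = ((z_{α} + z_β) / d)².
z_{α} + z_β = 2.054 + 0.674 = 2.728.
n = (2.728 / 0.44)² = 6.200² = 38.44.
Round up.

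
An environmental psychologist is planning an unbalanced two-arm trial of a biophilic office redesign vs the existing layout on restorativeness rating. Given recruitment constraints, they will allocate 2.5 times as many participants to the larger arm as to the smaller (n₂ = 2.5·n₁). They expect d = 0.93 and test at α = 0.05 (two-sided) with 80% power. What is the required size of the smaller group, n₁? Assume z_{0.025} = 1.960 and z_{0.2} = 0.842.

n₁ = 13

With allocation ratio k = n₂/n₁ = 2.5, Var(x̄₁−x̄₂) = σ²(1/n₁ + 1/(k·n₁)) = σ²·(k+1)/(k·n₁).
So n₁ = (1 + 1/k)·((z_{α/2} + z_β)/d)² = 1.400 × (2.802/0.93)².
n₁ = 1.400 × 9.08 = 12.7.
Round up: n₁ = 13, giving n₂ = ⌈2.5 × 13⌉ = ⌈32.5⌉ = 33.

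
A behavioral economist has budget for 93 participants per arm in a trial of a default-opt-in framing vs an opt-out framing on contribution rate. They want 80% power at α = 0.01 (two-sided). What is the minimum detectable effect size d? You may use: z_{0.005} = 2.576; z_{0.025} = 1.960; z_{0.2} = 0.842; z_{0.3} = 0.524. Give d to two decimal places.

For two independent groups of n = 93 each: d_min = (z_{α/2} + z_β)·√(2/n).
z-sum = 2.576 + 0.842 = 3.418.
d_min = 3.418 × √(2/93) = 3.418 × 0.1466 = 0.501.

d_min ≈ 0.50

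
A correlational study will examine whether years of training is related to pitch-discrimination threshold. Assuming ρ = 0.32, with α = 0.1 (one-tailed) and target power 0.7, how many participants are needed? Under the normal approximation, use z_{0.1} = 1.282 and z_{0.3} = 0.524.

n = 33

Fisher's z: C = ½·ln((1+r)/(1−r)) = ½·ln(1.9412) = 0.3316.
n = ((z_{α} + z_β)/C)² + 3.
(1.282 + 0.524) / 0.3316 = 1.806 / 0.3316 = 5.446.
n = 5.446² + 3 = 29.66 + 3 = 32.7.
Round up.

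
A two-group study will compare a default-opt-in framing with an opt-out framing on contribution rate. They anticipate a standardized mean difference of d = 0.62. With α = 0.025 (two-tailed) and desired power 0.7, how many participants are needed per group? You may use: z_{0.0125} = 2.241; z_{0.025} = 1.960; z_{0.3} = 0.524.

For two independent groups with equal n: n = 2·((z_{α/2} + z_β) / d)².
z_{α/2} + z_β = 2.241 + 0.524 = 2.765.
n = 2 × (2.765 / 0.62)² = 2 × 4.460² = 2 × 19.89 = 39.8.
Round up to the next whole participant.

n = 40 per group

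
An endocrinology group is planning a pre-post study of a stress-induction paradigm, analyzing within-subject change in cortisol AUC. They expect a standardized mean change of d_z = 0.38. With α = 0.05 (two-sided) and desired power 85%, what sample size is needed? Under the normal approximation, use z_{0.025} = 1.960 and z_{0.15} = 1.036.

n = 63 pairs

For a paired (one-sample on differences) test: n = ((z_{α/2} + z_β) / d)².
z_{α/2} + z_β = 1.960 + 1.036 = 2.996.
n = (2.996 / 0.38)² = 7.884² = 62.16.
Round up.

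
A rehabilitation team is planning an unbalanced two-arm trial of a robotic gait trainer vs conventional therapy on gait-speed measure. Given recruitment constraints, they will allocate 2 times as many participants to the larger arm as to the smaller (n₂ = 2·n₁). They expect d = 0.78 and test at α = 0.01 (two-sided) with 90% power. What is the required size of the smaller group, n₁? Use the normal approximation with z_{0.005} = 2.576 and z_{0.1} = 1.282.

With allocation ratio k = n₂/n₁ = 2, Var(x̄₁−x̄₂) = σ²(1/n₁ + 1/(k·n₁)) = σ²·(k+1)/(k·n₁).
So n₁ = (1 + 1/k)·((z_{α/2} + z_β)/d)² = 1.500 × (3.858/0.78)².
n₁ = 1.500 × 24.46 = 36.7.
Round up: n₁ = 37, giving n₂ = 2 × 37 = 74.

n₁ = 37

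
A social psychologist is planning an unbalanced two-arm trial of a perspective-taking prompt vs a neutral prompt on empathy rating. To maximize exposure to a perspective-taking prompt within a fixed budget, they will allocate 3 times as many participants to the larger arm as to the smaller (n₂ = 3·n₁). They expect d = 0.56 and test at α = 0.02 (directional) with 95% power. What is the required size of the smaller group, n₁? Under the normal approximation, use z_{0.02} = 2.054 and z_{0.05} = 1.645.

With allocation ratio k = n₂/n₁ = 3, Var(x̄₁−x̄₂) = σ²(1/n₁ + 1/(k·n₁)) = σ²·(k+1)/(k·n₁).
So n₁ = (1 + 1/k)·((z_{α} + z_β)/d)² = 1.333 × (3.699/0.56)².
n₁ = 1.333 × 43.63 = 58.2.
Round up: n₁ = 59, giving n₂ = 3 × 59 = 177.

n₁ = 59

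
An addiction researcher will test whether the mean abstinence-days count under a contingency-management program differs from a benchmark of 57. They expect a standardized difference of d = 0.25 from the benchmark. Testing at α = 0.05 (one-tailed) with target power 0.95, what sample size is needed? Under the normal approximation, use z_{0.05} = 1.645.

For a one-sample test: n = ((z_{α} + z_β) / d)².
z_{α} + z_β = 1.645 + 1.645 = 3.290.
n = (3.290 / 0.25)² = 13.160² = 173.19.
Round up.

n = 174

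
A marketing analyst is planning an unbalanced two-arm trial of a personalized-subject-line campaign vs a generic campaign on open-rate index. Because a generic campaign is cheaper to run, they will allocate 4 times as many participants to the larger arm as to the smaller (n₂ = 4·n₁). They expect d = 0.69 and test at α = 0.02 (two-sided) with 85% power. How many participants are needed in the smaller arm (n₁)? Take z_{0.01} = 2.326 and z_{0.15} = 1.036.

n₁ = 30

With allocation ratio k = n₂/n₁ = 4, Var(x̄₁−x̄₂) = σ²(1/n₁ + 1/(k·n₁)) = σ²·(k+1)/(k·n₁).
So n₁ = (1 + 1/k)·((z_{α/2} + z_β)/d)² = 1.250 × (3.362/0.69)².
n₁ = 1.250 × 23.74 = 29.7.
Round up: n₁ = 30, giving n₂ = 4 × 30 = 120.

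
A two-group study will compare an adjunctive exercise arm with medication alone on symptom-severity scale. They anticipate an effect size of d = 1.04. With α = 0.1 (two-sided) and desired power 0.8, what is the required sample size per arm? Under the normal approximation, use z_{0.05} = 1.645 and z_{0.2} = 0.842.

n = 12 per group

For two independent groups with equal n: n = 2·((z_{α/2} + z_β) / d)².
z_{α/2} + z_β = 1.645 + 0.842 = 2.487.
n = 2 × (2.487 / 1.04)² = 2 × 2.391² = 2 × 5.72 = 11.4.
Round up to the next whole participant.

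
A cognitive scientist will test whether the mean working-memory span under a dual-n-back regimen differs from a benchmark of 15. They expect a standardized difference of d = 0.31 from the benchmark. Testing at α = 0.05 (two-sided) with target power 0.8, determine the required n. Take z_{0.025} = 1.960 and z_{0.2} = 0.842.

For a one-sample test: n = ((z_{α/2} + z_β) / d)².
z_{α/2} + z_β = 1.960 + 0.842 = 2.802.
n = (2.802 / 0.31)² = 9.039² = 81.70.
Round up.

n = 82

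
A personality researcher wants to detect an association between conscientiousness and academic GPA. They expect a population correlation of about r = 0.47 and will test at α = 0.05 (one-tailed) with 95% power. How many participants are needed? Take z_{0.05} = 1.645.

Fisher's z: C = ½·ln((1+r)/(1−r)) = ½·ln(2.7736) = 0.5101.
n = ((z_{α} + z_β)/C)² + 3.
(1.645 + 1.645) / 0.5101 = 3.290 / 0.5101 = 6.450.
n = 6.450² + 3 = 41.60 + 3 = 44.6.
Round up.

n = 45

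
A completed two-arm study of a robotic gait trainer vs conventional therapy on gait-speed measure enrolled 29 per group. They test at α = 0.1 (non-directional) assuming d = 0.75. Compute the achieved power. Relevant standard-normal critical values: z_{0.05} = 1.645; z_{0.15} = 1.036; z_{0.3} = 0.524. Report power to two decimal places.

For two equal groups, power = Φ(d·√(n/2) − z_{α/2}).
d·√(n/2) = 0.75 × √(29/2) = 0.75 × 3.808 = 2.856.
z_β = 2.856 − 1.645 = 1.211.
Power = Φ(1.211) = 0.887.

power ≈ 0.89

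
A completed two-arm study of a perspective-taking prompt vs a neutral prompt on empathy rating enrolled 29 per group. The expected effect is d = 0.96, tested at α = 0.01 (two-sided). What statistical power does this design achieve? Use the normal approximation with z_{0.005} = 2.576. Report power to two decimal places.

For two equal groups, power = Φ(d·√(n/2) − z_{α/2}).
d·√(n/2) = 0.96 × √(29/2) = 0.96 × 3.808 = 3.656.
z_β = 3.656 − 2.576 = 1.080.
Power = Φ(1.080) = 0.860.

power ≈ 0.86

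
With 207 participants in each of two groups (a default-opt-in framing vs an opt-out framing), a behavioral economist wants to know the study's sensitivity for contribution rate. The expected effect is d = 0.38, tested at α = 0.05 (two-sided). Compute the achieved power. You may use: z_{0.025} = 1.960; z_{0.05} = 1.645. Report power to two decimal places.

For two equal groups, power = Φ(d·√(n/2) − z_{α/2}).
d·√(n/2) = 0.38 × √(207/2) = 0.38 × 10.173 = 3.866.
z_β = 3.866 − 1.960 = 1.906.
Power = Φ(1.906) = 0.972.

power ≈ 0.97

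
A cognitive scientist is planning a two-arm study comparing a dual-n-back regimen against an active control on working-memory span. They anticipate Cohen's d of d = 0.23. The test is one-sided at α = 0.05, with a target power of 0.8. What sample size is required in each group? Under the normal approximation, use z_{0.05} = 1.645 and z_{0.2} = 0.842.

For two independent groups with equal n: n = 2·((z_{α} + z_β) / d)².
z_{α} + z_β = 1.645 + 0.842 = 2.487.
n = 2 × (2.487 / 0.23)² = 2 × 10.813² = 2 × 116.92 = 233.8.
Round up to the next whole participant.

n = 234 per group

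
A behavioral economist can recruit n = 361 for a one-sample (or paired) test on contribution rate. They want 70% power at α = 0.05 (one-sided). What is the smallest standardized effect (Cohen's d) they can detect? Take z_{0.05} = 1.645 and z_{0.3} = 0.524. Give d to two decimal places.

d_min ≈ 0.11

For a single sample (or paired design) of n = 361: d_min = (z_{α} + z_β)/√n.
z-sum = 1.645 + 0.524 = 2.169.
d_min = 2.169 / √361 = 2.169 / 19.000 = 0.114.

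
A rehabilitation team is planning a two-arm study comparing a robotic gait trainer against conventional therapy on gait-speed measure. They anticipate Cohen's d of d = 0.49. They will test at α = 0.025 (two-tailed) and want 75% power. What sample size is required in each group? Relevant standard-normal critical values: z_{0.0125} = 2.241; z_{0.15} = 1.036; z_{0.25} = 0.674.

For two independent groups with equal n: n = 2·((z_{α/2} + z_β) / d)².
z_{α/2} + z_β = 2.241 + 0.674 = 2.915.
n = 2 × (2.915 / 0.49)² = 2 × 5.949² = 2 × 35.39 = 70.8.
Round up to the next whole participant.

n = 71 per group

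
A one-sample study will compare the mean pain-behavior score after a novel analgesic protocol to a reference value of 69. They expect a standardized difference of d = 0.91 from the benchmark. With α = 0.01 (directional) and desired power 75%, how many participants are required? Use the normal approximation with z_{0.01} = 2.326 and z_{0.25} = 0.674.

n = 11

For a one-sample test: n = ((z_{α} + z_β) / d)².
z_{α} + z_β = 2.326 + 0.674 = 3.000.
n = (3.000 / 0.91)² = 3.297² = 10.87.
Round up.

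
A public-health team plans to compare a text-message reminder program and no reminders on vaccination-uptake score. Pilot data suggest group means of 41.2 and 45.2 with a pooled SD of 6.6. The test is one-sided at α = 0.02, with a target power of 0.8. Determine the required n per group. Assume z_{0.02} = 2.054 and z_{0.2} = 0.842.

n = 46 per group

Cohen's d = |M₁ − M₂| / SD_pooled = |41.2 − 45.2| / 6.6 = 4.0 / 6.6 = 0.606.
For two independent groups with equal n: n = 2·((z_{α} + z_β) / d)².
z_{α} + z_β = 2.054 + 0.842 = 2.896.
n = 2 × (2.896 / 0.606)² = 2 × 4.779² = 2 × 22.84 = 45.7.
Round up to the next whole participant.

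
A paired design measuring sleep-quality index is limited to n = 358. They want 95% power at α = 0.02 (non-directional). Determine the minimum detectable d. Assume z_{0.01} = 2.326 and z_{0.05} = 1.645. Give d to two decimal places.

For a single sample (or paired design) of n = 358: d_min = (z_{α/2} + z_β)/√n.
z-sum = 2.326 + 1.645 = 3.971.
d_min = 3.971 / √358 = 3.971 / 18.921 = 0.210.

d_min ≈ 0.21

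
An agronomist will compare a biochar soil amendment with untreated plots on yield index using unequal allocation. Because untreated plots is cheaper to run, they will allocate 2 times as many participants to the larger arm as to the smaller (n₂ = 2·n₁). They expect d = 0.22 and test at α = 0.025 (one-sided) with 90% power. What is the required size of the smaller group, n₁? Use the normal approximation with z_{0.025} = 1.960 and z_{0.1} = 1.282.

n₁ = 326

With allocation ratio k = n₂/n₁ = 2, Var(x̄₁−x̄₂) = σ²(1/n₁ + 1/(k·n₁)) = σ²·(k+1)/(k·n₁).
So n₁ = (1 + 1/k)·((z_{α} + z_β)/d)² = 1.500 × (3.242/0.22)².
n₁ = 1.500 × 217.16 = 325.7.
Round up: n₁ = 326, giving n₂ = 2 × 326 = 652.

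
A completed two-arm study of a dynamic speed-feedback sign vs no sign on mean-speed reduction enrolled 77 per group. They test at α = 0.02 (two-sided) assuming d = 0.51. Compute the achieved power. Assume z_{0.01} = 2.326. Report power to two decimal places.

power ≈ 0.80

For two equal groups, power = Φ(d·√(n/2) − z_{α/2}).
d·√(n/2) = 0.51 × √(77/2) = 0.51 × 6.205 = 3.164.
z_β = 3.164 − 2.326 = 0.838.
Power = Φ(0.838) = 0.799.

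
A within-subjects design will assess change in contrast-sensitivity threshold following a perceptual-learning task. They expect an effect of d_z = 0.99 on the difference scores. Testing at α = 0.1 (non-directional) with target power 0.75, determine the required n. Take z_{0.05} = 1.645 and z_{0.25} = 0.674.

For a paired (one-sample on differences) test: n = ((z_{α/2} + z_β) / d)².
z_{α/2} + z_β = 1.645 + 0.674 = 2.319.
n = (2.319 / 0.99)² = 2.342² = 5.49.
Round up.

n = 6 pairs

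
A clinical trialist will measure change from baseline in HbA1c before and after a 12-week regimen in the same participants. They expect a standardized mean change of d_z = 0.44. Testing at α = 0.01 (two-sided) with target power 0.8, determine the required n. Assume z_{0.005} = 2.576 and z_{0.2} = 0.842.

n = 61 pairs

For a paired (one-sample on differences) test: n = ((z_{α/2} + z_β) / d)².
z_{α/2} + z_β = 2.576 + 0.842 = 3.418.
n = (3.418 / 0.44)² = 7.768² = 60.34.
Round up.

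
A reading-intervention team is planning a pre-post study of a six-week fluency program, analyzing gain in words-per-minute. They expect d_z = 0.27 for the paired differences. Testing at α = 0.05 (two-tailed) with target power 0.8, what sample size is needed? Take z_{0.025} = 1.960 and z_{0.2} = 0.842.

n = 108 pairs

For a paired (one-sample on differences) test: n = ((z_{α/2} + z_β) / d)².
z_{α/2} + z_β = 1.960 + 0.842 = 2.802.
n = (2.802 / 0.27)² = 10.378² = 107.70.
Round up.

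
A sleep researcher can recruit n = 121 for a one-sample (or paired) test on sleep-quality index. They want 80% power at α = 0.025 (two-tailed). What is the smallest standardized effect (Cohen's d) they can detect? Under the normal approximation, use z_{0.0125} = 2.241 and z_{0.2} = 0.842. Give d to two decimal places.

For a single sample (or paired design) of n = 121: d_min = (z_{α/2} + z_β)/√n.
z-sum = 2.241 + 0.842 = 3.083.
d_min = 3.083 / √121 = 3.083 / 11.000 = 0.280.

d_min ≈ 0.28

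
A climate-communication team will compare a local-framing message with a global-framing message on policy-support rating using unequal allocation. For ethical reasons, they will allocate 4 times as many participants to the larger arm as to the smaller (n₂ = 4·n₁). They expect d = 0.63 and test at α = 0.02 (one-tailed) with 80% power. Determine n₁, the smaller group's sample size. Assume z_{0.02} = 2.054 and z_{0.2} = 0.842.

n₁ = 27

With allocation ratio k = n₂/n₁ = 4, Var(x̄₁−x̄₂) = σ²(1/n₁ + 1/(k·n₁)) = σ²·(k+1)/(k·n₁).
So n₁ = (1 + 1/k)·((z_{α} + z_β)/d)² = 1.250 × (2.896/0.63)².
n₁ = 1.250 × 21.13 = 26.4.
Round up: n₁ = 27, giving n₂ = 4 × 27 = 108.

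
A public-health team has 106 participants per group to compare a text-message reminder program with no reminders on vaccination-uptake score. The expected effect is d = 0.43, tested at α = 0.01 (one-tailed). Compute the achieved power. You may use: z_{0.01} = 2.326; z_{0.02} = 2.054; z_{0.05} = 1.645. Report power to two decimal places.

power ≈ 0.79

For two equal groups, power = Φ(d·√(n/2) − z_{α}).
d·√(n/2) = 0.43 × √(106/2) = 0.43 × 7.280 = 3.130.
z_β = 3.130 − 2.326 = 0.804.
Power = Φ(0.804) = 0.789.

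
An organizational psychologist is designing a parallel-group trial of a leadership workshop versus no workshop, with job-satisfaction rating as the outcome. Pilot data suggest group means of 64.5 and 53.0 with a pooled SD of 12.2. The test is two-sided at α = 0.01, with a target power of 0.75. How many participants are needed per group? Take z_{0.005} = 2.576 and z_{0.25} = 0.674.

n = 24 per group

Cohen's d = |M₁ − M₂| / SD_pooled = |64.5 − 53.0| / 12.2 = 11.5 / 12.2 = 0.943.
For two independent groups with equal n: n = 2·((z_{α/2} + z_β) / d)².
z_{α/2} + z_β = 2.576 + 0.674 = 3.250.
n = 2 × (3.250 / 0.943)² = 2 × 3.446² = 2 × 11.88 = 23.8.
Round up to the next whole participant.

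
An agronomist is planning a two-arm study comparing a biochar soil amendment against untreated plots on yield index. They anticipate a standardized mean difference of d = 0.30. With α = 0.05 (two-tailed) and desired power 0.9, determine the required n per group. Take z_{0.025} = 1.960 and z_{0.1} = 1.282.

For two independent groups with equal n: n = 2·((z_{α/2} + z_β) / d)².
z_{α/2} + z_β = 1.960 + 1.282 = 3.242.
n = 2 × (3.242 / 0.30)² = 2 × 10.807² = 2 × 116.78 = 233.6.
Round up to the next whole participant.

n = 234 per group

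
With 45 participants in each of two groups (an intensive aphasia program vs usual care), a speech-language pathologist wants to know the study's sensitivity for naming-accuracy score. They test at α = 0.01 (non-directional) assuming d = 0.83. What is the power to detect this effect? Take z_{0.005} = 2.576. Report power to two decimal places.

power ≈ 0.91

For two equal groups, power = Φ(d·√(n/2) − z_{α/2}).
d·√(n/2) = 0.83 × √(45/2) = 0.83 × 4.743 = 3.937.
z_β = 3.937 − 2.576 = 1.361.
Power = Φ(1.361) = 0.913.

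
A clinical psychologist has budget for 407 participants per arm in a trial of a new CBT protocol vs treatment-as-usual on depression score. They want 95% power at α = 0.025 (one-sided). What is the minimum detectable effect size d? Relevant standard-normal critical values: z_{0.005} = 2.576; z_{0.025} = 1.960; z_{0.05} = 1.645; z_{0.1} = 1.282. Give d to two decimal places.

For two independent groups of n = 407 each: d_min = (z_{α} + z_β)·√(2/n).
z-sum = 1.960 + 1.645 = 3.605.
d_min = 3.605 × √(2/407) = 3.605 × 0.0701 = 0.253.

d_min ≈ 0.25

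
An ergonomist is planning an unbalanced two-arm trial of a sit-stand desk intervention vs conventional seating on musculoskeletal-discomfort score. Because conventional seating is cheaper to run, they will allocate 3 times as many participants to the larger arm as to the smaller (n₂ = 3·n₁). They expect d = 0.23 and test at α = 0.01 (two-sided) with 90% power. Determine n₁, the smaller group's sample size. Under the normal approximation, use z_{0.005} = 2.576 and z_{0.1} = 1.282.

n₁ = 376

With allocation ratio k = n₂/n₁ = 3, Var(x̄₁−x̄₂) = σ²(1/n₁ + 1/(k·n₁)) = σ²·(k+1)/(k·n₁).
So n₁ = (1 + 1/k)·((z_{α/2} + z_β)/d)² = 1.333 × (3.858/0.23)².
n₁ = 1.333 × 281.36 = 375.2.
Round up: n₁ = 376, giving n₂ = 3 × 376 = 1128.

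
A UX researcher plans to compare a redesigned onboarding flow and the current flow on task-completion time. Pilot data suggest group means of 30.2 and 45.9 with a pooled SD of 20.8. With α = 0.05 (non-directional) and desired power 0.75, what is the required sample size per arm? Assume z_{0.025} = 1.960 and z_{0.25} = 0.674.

n = 25 per group

Cohen's d = |M₁ − M₂| / SD_pooled = |30.2 − 45.9| / 20.8 = 15.7 / 20.8 = 0.755.
For two independent groups with equal n: n = 2·((z_{α/2} + z_β) / d)².
z_{α/2} + z_β = 1.960 + 0.674 = 2.634.
n = 2 × (2.634 / 0.755)² = 2 × 3.489² = 2 × 12.17 = 24.3.
Round up to the next whole participant.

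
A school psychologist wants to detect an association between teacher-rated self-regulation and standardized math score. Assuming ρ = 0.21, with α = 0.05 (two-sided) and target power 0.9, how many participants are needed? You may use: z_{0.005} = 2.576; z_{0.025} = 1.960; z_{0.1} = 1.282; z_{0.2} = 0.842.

n = 235

Fisher's z: C = ½·ln((1+r)/(1−r)) = ½·ln(1.5316) = 0.2132.
n = ((z_{α/2} + z_β)/C)² + 3.
(1.960 + 1.282) / 0.2132 = 3.242 / 0.2132 = 15.206.
n = 15.206² + 3 = 231.23 + 3 = 234.2.
Round up.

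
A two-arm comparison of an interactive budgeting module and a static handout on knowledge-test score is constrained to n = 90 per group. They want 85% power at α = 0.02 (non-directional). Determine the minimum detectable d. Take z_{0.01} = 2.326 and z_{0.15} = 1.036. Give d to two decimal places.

For two independent groups of n = 90 each: d_min = (z_{α/2} + z_β)·√(2/n).
z-sum = 2.326 + 1.036 = 3.362.
d_min = 3.362 × √(2/90) = 3.362 × 0.1491 = 0.501.

d_min ≈ 0.50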